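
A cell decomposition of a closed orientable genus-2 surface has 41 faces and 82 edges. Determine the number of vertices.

For a closed orientable surface of genus 2, χ = 2 − 2·2 = -2.
V = -2 + E − F = -2 + 82 − 41 = 39.

39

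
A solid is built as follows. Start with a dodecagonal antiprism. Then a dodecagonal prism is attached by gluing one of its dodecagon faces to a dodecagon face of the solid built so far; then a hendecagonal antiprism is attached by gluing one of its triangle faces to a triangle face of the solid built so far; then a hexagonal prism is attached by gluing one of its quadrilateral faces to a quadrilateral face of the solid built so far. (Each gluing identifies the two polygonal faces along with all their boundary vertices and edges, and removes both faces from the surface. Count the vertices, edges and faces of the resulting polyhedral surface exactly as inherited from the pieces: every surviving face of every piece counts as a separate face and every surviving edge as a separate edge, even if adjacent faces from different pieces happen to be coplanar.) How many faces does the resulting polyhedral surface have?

A dodecagonal antiprism: V=24, E=48, F=26.
Attach a dodecagonal prism (V=24, E=36, F=14) along a 12-gon: merge 12 vertices and 12 edges, delete both glued faces → V=36, E=72, F=38.
Attach a hendecagonal antiprism (V=22, E=44, F=24) along a 3-gon: merge 3 vertices and 3 edges, delete both glued faces → V=55, E=113, F=60.
Attach a hexagonal prism (V=12, E=18, F=8) along a 4-gon: merge 4 vertices and 4 edges, delete both glued faces → V=63, E=127, F=66.
Check: V − E + F = 63 − 127 + 66 = 2.

66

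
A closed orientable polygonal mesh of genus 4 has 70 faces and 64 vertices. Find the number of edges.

For a closed orientable surface of genus 4, χ = 2 − 2·4 = -6.
E = V + F − (-6) = 64 + 70 − (-6) = 140.

140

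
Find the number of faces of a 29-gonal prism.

31

A prism on an n-gon has two n-gon bases and n rectangular sides: V = 2·29 = 58, E = 3·29 = 87, F = 29 + 2 = 31.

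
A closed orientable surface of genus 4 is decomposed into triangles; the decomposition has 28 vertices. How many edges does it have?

χ = 2 − 2·4 = -6, and every face is a triangle so 3F = 2E.
V − E + F = -6 with E = 3F/2 gives 28 − (3/2 − 1)·F = -6, so F = 68 and E = 102.

102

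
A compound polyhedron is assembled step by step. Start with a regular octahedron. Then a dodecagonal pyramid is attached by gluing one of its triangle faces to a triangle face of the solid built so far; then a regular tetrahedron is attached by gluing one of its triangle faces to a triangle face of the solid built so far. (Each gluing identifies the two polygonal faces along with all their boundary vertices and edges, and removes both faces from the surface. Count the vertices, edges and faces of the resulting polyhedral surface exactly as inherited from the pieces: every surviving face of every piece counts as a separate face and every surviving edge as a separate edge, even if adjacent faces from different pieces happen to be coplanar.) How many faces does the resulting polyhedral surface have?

A regular octahedron: V=6, E=12, F=8.
Attach a dodecagonal pyramid (V=13, E=24, F=13) along a 3-gon: merge 3 vertices and 3 edges, delete both glued faces → V=16, E=33, F=19.
Attach a regular tetrahedron (V=4, E=6, F=4) along a 3-gon: merge 3 vertices and 3 edges, delete both glued faces → V=17, E=36, F=21.
Check: V − E + F = 17 − 36 + 21 = 2.

21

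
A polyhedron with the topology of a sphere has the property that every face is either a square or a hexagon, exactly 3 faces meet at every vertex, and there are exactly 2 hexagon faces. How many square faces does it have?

Let x be the number of squares; then F = 2 + x.
Edge–face incidences: 2E = 6·2 + 4·x = 12 + 4x.
Every vertex has degree 3, so 3V = 2E.
Euler: V − E + F = 2 ⇒ (2E)/3 − E + (2 + x) = 2.
Multiply by 6: 2·(2E) − 3·(2E) + 6·(2 + x) = 12, i.e. 12 + 6x − (12 + 4x) = 12.
Collecting terms: 2x = 12, so x = 6.
Then 2E = 12 + 4·6 = 36, so E = 18, V = 2E/3 = 12, F = 2 + 6 = 8.

6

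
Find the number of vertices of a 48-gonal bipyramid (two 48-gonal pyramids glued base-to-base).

A bipyramid over an n-gon has 2n triangular faces and n + 2 vertices: V = 48 + 2 = 50, E = 3·48 = 144, F = 2·48 = 96.

50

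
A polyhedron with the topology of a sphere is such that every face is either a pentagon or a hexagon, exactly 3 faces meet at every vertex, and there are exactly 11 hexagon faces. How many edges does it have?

Let x be the number of pentagons; then F = 11 + x.
Edge–face incidences: 2E = 6·11 + 5·x = 66 + 5x.
Every vertex has degree 3, so 3V = 2E.
Euler: V − E + F = 2 ⇒ (2E)/3 − E + (11 + x) = 2.
Multiply by 6: 2·(2E) − 3·(2E) + 6·(11 + x) = 12, i.e. 66 + 6x − (66 + 5x) = 12.
Collecting terms: x = 12.
Then 2E = 66 + 5·12 = 126, so E = 63, V = 2E/3 = 42, F = 11 + 12 = 23.

63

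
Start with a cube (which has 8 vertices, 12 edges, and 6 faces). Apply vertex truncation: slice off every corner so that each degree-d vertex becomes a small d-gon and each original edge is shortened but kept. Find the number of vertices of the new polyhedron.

Truncation replaces each original edge-end by a new vertex, so V′ = 2E = 24.
Each original edge survives, and each old vertex of degree d contributes d new edges; summing degrees gives Σd = 2E, so E′ = E + 2E = 3E = 36.
Each original face survives and each original vertex becomes one new face: F′ = F + V = 14.

24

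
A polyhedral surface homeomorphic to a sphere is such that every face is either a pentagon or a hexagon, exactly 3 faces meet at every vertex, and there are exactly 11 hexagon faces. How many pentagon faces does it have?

Let x be the number of pentagons; then F = 11 + x.
Edge–face incidences: 2E = 6·11 + 5·x = 66 + 5x.
Every vertex has degree 3, so 3V = 2E.
Euler: V − E + F = 2 ⇒ (2E)/3 − E + (11 + x) = 2.
Multiply by 6: 2·(2E) − 3·(2E) + 6·(11 + x) = 12, i.e. 66 + 6x − (66 + 5x) = 12.
Collecting terms: x = 12.
Then 2E = 66 + 5·12 = 126, so E = 63, V = 2E/3 = 42, F = 11 + 12 = 23.

12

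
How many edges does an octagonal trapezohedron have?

32

The n-trapezohedron (dual of the n-antiprism) has V = 2·8 + 2 = 18, E = 4·8 = 32, F = 2·8 = 16.
Check: V − E + F = 18 − 32 + 16 = 2.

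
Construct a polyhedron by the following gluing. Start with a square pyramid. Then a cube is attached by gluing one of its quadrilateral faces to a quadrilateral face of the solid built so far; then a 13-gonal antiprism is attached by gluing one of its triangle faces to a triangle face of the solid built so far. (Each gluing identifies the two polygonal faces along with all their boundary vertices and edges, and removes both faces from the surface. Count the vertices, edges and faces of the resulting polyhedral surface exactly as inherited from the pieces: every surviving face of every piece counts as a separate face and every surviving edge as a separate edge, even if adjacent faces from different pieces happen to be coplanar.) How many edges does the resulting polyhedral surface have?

65

A square pyramid: V=5, E=8, F=5.
Attach a cube (V=8, E=12, F=6) along a 4-gon: merge 4 vertices and 4 edges, delete both glued faces → V=9, E=16, F=9.
Attach a 13-gonal antiprism (V=26, E=52, F=28) along a 3-gon: merge 3 vertices and 3 edges, delete both glued faces → V=32, E=65, F=35.
Check: V − E + F = 32 − 65 + 35 = 2.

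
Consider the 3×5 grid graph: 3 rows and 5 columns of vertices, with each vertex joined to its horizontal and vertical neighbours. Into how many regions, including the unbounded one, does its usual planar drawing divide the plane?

The grid has V = 3·5 = 15 vertices and E = 3·4 + 5·2 = 22 edges.
F = 2 − V + E = 2 − 15 + 22 = 9.

9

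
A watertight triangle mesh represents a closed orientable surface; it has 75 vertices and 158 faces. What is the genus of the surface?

Every face is a triangle, so 2E = 3·158 = 474, giving E = 237.
χ = V − E + F = 75 − 237 + 158 = -4.
For a closed orientable surface χ = 2 − 2g, so g = (2 − (-4))/2 = 3.

3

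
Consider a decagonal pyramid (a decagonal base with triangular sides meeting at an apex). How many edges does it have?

20

A pyramid on an n-gon base has one n-gon and n triangles: V = 10 + 1 = 11, E = 2·10 = 20, F = 10 + 1 = 11.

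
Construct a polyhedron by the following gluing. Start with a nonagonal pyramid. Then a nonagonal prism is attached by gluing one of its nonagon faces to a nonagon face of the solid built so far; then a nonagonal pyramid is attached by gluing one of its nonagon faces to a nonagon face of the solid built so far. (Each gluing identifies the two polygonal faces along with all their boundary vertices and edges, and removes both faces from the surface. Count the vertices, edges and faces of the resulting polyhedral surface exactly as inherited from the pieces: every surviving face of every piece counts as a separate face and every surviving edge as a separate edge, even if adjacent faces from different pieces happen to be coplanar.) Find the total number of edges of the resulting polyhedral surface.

45

A nonagonal pyramid: V=10, E=18, F=10.
Attach a nonagonal prism (V=18, E=27, F=11) along a 9-gon: merge 9 vertices and 9 edges, delete both glued faces → V=19, E=36, F=19.
Attach a nonagonal pyramid (V=10, E=18, F=10) along a 9-gon: merge 9 vertices and 9 edges, delete both glued faces → V=20, E=45, F=27.
Check: V − E + F = 20 − 45 + 27 = 2.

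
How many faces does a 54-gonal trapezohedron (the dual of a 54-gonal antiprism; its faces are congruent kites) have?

The n-trapezohedron (dual of the n-antiprism) has V = 2·54 + 2 = 110, E = 4·54 = 216, F = 2·54 = 108.

108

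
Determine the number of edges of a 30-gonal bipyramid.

90

A bipyramid over an n-gon has 2n triangular faces and n + 2 vertices: V = 30 + 2 = 32, E = 3·30 = 90, F = 2·30 = 60.
Check: V − E + F = 32 − 90 + 60 = 2.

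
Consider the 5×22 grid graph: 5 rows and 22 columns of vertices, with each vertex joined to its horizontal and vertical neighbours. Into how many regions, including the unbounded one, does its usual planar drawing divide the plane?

85

The grid has V = 5·22 = 110 vertices and E = 5·21 + 22·4 = 193 edges.
F = 2 − V + E = 2 − 110 + 193 = 85.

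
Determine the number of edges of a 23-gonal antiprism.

92

An antiprism on an n-gon has two n-gon caps and 2n triangles: V = 2·23 = 46, E = 4·23 = 92, F = 2·23 + 2 = 48.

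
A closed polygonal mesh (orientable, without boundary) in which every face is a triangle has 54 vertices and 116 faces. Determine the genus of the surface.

3

Every face is a triangle, so 2E = 3·116 = 348, giving E = 174.
χ = V − E + F = 54 − 174 + 116 = -4.
For a closed orientable surface χ = 2 − 2g, so g = (2 − (-4))/2 = 3.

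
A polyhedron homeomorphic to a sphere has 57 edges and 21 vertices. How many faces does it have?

Here V − E + F = 2.
F = 2 − V + E = 2 − 21 + 57 = 38.

38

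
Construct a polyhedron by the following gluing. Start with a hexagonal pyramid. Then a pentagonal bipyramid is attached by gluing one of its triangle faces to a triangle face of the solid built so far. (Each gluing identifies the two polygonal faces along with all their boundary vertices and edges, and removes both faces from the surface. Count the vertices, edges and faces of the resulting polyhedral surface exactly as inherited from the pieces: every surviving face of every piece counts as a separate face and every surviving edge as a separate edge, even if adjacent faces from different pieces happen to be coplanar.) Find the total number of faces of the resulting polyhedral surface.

A hexagonal pyramid: V=7, E=12, F=7.
Attach a pentagonal bipyramid (V=7, E=15, F=10) along a 3-gon: merge 3 vertices and 3 edges, delete both glued faces → V=11, E=24, F=15.
Check: V − E + F = 11 − 24 + 15 = 2.

15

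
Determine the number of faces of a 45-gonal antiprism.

An antiprism on an n-gon has two n-gon caps and 2n triangles: V = 2·45 = 90, E = 4·45 = 180, F = 2·45 + 2 = 92.

92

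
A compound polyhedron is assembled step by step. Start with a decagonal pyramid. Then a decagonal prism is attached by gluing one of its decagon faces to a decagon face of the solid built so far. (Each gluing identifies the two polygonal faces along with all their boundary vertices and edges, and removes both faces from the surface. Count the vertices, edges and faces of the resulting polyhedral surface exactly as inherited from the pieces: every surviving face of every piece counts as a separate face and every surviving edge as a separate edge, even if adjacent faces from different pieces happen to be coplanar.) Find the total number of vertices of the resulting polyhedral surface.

21

A decagonal pyramid: V=11, E=20, F=11.
Attach a decagonal prism (V=20, E=30, F=12) along a 10-gon: merge 10 vertices and 10 edges, delete both glued faces → V=21, E=40, F=21.
Check: V − E + F = 21 − 40 + 21 = 2.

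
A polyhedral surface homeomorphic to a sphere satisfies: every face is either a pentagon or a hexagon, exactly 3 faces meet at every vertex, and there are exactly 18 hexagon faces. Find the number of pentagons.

12

Let x be the number of pentagons; then F = 18 + x.
Edge–face incidences: 2E = 6·18 + 5·x = 108 + 5x.
Every vertex has degree 3, so 3V = 2E.
Euler: V − E + F = 2 ⇒ (2E)/3 − E + (18 + x) = 2.
Multiply by 6: 2·(2E) − 3·(2E) + 6·(18 + x) = 12, i.e. 108 + 6x − (108 + 5x) = 12.
Collecting terms: x = 12.
Then 2E = 108 + 5·12 = 168, so E = 84, V = 2E/3 = 56, F = 18 + 12 = 30.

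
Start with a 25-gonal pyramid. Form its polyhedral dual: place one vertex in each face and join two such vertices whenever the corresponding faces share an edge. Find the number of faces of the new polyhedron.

The base solid has V = 26, E = 50, F = 26.
The dual swaps V and F and preserves E: V′ = F = 26, E′ = E = 50, F′ = V = 26.

26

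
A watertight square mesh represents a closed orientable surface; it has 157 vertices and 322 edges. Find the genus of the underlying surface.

3

Every face is a square and each edge borders two faces, so 4F = 2·322, giving F = 161.
χ = V − E + F = 157 − 322 + 161 = -4.
For a closed orientable surface χ = 2 − 2g, so g = (2 − (-4))/2 = 3.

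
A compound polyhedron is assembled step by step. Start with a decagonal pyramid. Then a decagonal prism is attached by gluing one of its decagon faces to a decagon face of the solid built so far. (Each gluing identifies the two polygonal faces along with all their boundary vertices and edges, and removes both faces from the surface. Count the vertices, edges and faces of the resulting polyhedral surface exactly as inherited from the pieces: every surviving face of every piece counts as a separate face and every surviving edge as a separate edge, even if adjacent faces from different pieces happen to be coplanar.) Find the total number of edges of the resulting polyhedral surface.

A decagonal pyramid: V=11, E=20, F=11.
Attach a decagonal prism (V=20, E=30, F=12) along a 10-gon: merge 10 vertices and 10 edges, delete both glued faces → V=21, E=40, F=21.
Check: V − E + F = 21 − 40 + 21 = 2.

40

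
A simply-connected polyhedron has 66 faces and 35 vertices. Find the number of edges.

99

Here V − E + F = 2.
E = V + F − (2) = 35 + 66 − (2) = 99.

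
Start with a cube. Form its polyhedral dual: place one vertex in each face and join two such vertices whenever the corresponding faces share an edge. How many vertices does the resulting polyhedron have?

The base solid has V = 8, E = 12, F = 6.
The dual swaps V and F and preserves E: V′ = F = 6, E′ = E = 12, F′ = V = 8.

6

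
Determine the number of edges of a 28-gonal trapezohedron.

The n-trapezohedron (dual of the n-antiprism) has V = 2·28 + 2 = 58, E = 4·28 = 112, F = 2·28 = 56.

112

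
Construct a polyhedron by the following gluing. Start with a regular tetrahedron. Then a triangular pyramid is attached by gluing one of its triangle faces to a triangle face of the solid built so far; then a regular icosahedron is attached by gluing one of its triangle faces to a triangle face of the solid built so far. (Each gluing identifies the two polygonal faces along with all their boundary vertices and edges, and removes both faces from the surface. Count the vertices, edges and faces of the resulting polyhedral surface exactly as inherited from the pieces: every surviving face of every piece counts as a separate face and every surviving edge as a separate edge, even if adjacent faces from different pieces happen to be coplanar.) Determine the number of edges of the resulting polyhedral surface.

A regular tetrahedron: V=4, E=6, F=4.
Attach a triangular pyramid (V=4, E=6, F=4) along a 3-gon: merge 3 vertices and 3 edges, delete both glued faces → V=5, E=9, F=6.
Attach a regular icosahedron (V=12, E=30, F=20) along a 3-gon: merge 3 vertices and 3 edges, delete both glued faces → V=14, E=36, F=24.
Check: V − E + F = 14 − 36 + 24 = 2.

36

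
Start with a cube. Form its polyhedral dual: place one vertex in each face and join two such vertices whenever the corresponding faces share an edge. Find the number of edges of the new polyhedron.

12

The base solid has V = 8, E = 12, F = 6.
The dual swaps V and F and preserves E: V′ = F = 6, E′ = E = 12, F′ = V = 8.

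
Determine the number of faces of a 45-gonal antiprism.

92

An antiprism on an n-gon has two n-gon caps and 2n triangles: V = 2·45 = 90, E = 4·45 = 180, F = 2·45 + 2 = 92.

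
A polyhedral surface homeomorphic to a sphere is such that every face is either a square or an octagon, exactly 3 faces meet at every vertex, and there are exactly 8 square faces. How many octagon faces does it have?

2

Let x be the number of octagons; then F = 8 + x.
Edge–face incidences: 2E = 4·8 + 8·x = 32 + 8x.
Every vertex has degree 3, so 3V = 2E.
Euler: V − E + F = 2 ⇒ (2E)/3 − E + (8 + x) = 2.
Multiply by 6: 2·(2E) − 3·(2E) + 6·(8 + x) = 12, i.e. 48 + 6x − (32 + 8x) = 12.
Collecting terms: −2x + 16 = 12, so −2x = −4, so x = 2.
Then 2E = 32 + 8·2 = 48, so E = 24, V = 2E/3 = 16, F = 8 + 2 = 10.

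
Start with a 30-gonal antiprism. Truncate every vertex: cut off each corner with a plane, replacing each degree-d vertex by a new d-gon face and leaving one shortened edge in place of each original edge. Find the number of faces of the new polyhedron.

122

The base solid has V = 60, E = 120, F = 62.
Truncation replaces each original edge-end by a new vertex, so V′ = 2E = 240.
Each original edge survives, and each old vertex of degree d contributes d new edges; summing degrees gives Σd = 2E, so E′ = E + 2E = 3E = 360.
Each original face survives and each original vertex becomes one new face: F′ = F + V = 122.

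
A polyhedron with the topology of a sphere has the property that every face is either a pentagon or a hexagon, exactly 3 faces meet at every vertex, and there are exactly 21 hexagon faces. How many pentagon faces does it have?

12

Let x be the number of pentagons; then F = 21 + x.
Edge–face incidences: 2E = 6·21 + 5·x = 126 + 5x.
Every vertex has degree 3, so 3V = 2E.
Euler: V − E + F = 2 ⇒ (2E)/3 − E + (21 + x) = 2.
Multiply by 6: 2·(2E) − 3·(2E) + 6·(21 + x) = 12, i.e. 126 + 6x − (126 + 5x) = 12.
Collecting terms: x = 12.
Then 2E = 126 + 5·12 = 186, so E = 93, V = 2E/3 = 62, F = 21 + 12 = 33.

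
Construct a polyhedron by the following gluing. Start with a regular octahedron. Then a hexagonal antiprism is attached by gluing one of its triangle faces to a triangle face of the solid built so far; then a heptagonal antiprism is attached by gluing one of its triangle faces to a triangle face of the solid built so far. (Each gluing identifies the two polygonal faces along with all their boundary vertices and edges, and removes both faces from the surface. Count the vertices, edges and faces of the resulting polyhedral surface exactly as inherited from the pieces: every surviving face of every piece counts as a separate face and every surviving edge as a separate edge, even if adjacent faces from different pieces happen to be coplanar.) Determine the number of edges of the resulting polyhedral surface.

A regular octahedron: V=6, E=12, F=8.
Attach a hexagonal antiprism (V=12, E=24, F=14) along a 3-gon: merge 3 vertices and 3 edges, delete both glued faces → V=15, E=33, F=20.
Attach a heptagonal antiprism (V=14, E=28, F=16) along a 3-gon: merge 3 vertices and 3 edges, delete both glued faces → V=26, E=58, F=34.
Check: V − E + F = 26 − 58 + 34 = 2.

58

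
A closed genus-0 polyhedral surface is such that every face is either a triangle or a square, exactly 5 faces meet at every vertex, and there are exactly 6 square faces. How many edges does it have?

Let x be the number of triangles; then F = 6 + x.
Edge–face incidences: 2E = 4·6 + 3·x = 24 + 3x.
Every vertex has degree 5, so 5V = 2E.
Euler: V − E + F = 2 ⇒ (2E)/5 − E + (6 + x) = 2.
Multiply by 10: 2·(2E) − 5·(2E) + 10·(6 + x) = 20, i.e. 60 + 10x − 3·(24 + 3x) = 20.
Collecting terms: x − 12 = 20, so x = 32.
Then 2E = 24 + 3·32 = 120, so E = 60, V = 2E/5 = 24, F = 6 + 32 = 38.

60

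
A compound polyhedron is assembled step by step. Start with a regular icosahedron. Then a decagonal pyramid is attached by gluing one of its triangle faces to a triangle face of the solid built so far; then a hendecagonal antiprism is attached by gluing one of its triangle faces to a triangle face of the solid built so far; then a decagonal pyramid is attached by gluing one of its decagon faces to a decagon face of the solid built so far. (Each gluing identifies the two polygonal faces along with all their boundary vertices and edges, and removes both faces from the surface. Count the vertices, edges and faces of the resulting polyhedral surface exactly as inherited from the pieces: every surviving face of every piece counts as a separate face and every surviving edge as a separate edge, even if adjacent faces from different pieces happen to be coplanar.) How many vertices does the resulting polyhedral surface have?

40

A regular icosahedron: V=12, E=30, F=20.
Attach a decagonal pyramid (V=11, E=20, F=11) along a 3-gon: merge 3 vertices and 3 edges, delete both glued faces → V=20, E=47, F=29.
Attach a hendecagonal antiprism (V=22, E=44, F=24) along a 3-gon: merge 3 vertices and 3 edges, delete both glued faces → V=39, E=88, F=51.
Attach a decagonal pyramid (V=11, E=20, F=11) along a 10-gon: merge 10 vertices and 10 edges, delete both glued faces → V=40, E=98, F=60.
Check: V − E + F = 40 − 98 + 60 = 2.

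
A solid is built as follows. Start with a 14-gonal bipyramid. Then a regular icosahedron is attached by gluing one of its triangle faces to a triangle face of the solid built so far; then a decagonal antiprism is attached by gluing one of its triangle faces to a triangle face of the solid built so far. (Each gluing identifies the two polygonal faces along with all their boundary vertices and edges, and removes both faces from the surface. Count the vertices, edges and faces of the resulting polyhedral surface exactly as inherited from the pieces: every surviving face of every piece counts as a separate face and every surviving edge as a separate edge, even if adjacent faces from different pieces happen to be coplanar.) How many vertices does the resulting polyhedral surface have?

42

A 14-gonal bipyramid: V=16, E=42, F=28.
Attach a regular icosahedron (V=12, E=30, F=20) along a 3-gon: merge 3 vertices and 3 edges, delete both glued faces → V=25, E=69, F=46.
Attach a decagonal antiprism (V=20, E=40, F=22) along a 3-gon: merge 3 vertices and 3 edges, delete both glued faces → V=42, E=106, F=66.
Check: V − E + F = 42 − 106 + 66 = 2.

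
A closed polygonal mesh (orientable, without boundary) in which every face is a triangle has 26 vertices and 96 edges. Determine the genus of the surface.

4

Every face is a triangle and each edge borders two faces, so 3F = 2·96, giving F = 64.
χ = V − E + F = 26 − 96 + 64 = -6.
For a closed orientable surface χ = 2 − 2g, so g = (2 − (-6))/2 = 4.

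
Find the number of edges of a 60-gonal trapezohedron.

240

The n-trapezohedron (dual of the n-antiprism) has V = 2·60 + 2 = 122, E = 4·60 = 240, F = 2·60 = 120.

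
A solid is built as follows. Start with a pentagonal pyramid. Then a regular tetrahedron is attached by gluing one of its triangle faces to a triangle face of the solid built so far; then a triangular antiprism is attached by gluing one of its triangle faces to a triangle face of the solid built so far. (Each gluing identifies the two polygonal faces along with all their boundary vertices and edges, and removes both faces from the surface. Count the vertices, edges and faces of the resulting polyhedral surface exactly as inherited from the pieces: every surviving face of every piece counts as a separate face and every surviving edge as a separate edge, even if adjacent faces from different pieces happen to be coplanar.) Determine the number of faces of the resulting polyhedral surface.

A pentagonal pyramid: V=6, E=10, F=6.
Attach a regular tetrahedron (V=4, E=6, F=4) along a 3-gon: merge 3 vertices and 3 edges, delete both glued faces → V=7, E=13, F=8.
Attach a triangular antiprism (V=6, E=12, F=8) along a 3-gon: merge 3 vertices and 3 edges, delete both glued faces → V=10, E=22, F=14.
Check: V − E + F = 10 − 22 + 14 = 2.

14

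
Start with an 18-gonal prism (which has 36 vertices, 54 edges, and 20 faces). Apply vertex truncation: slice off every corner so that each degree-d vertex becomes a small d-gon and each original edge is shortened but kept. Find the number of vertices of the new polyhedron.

108

Truncation replaces each original edge-end by a new vertex, so V′ = 2E = 108.
Each original edge survives, and each old vertex of degree d contributes d new edges; summing degrees gives Σd = 2E, so E′ = E + 2E = 3E = 162.
Each original face survives and each original vertex becomes one new face: F′ = F + V = 56.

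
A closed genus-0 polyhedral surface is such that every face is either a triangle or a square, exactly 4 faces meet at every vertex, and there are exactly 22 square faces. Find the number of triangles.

8

Let x be the number of triangles; then F = 22 + x.
Edge–face incidences: 2E = 4·22 + 3·x = 88 + 3x.
Every vertex has degree 4, so 4V = 2E.
Euler: V − E + F = 2 ⇒ (2E)/4 − E + (22 + x) = 2.
Multiply by 8: 2·(2E) − 4·(2E) + 8·(22 + x) = 16, i.e. 176 + 8x − 2·(88 + 3x) = 16.
Collecting terms: 2x = 16, so x = 8.
Then 2E = 88 + 3·8 = 112, so E = 56, V = 2E/4 = 28, F = 22 + 8 = 30.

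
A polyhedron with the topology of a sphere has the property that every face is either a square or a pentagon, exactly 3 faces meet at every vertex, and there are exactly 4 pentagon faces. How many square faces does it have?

4

Let x be the number of squares; then F = 4 + x.
Edge–face incidences: 2E = 5·4 + 4·x = 20 + 4x.
Every vertex has degree 3, so 3V = 2E.
Euler: V − E + F = 2 ⇒ (2E)/3 − E + (4 + x) = 2.
Multiply by 6: 2·(2E) − 3·(2E) + 6·(4 + x) = 12, i.e. 24 + 6x − (20 + 4x) = 12.
Collecting terms: 2x + 4 = 12, so 2x = 8, so x = 4.
Then 2E = 20 + 4·4 = 36, so E = 18, V = 2E/3 = 12, F = 4 + 4 = 8.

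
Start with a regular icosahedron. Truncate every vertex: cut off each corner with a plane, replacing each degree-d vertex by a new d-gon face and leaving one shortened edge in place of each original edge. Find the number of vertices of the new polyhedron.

The base solid has V = 12, E = 30, F = 20.
Truncation replaces each original edge-end by a new vertex, so V′ = 2E = 60.
Each original edge survives, and each old vertex of degree d contributes d new edges; summing degrees gives Σd = 2E, so E′ = E + 2E = 3E = 90.
Each original face survives and each original vertex becomes one new face: F′ = F + V = 32.

60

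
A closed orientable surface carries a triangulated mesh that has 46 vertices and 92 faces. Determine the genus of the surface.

1

Every face is a triangle, so 2E = 3·92 = 276, giving E = 138.
χ = V − E + F = 46 − 138 + 92 = 0.
For a closed orientable surface χ = 2 − 2g, so g = (2 − (0))/2 = 1.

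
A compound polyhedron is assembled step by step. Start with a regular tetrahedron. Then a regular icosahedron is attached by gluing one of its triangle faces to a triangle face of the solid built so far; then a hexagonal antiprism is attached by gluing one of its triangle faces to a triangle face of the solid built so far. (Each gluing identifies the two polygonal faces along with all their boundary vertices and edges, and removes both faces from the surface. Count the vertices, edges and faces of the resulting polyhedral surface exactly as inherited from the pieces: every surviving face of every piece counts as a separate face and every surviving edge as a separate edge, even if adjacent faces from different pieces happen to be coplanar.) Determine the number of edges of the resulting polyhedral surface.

A regular tetrahedron: V=4, E=6, F=4.
Attach a regular icosahedron (V=12, E=30, F=20) along a 3-gon: merge 3 vertices and 3 edges, delete both glued faces → V=13, E=33, F=22.
Attach a hexagonal antiprism (V=12, E=24, F=14) along a 3-gon: merge 3 vertices and 3 edges, delete both glued faces → V=22, E=54, F=34.
Check: V − E + F = 22 − 54 + 34 = 2.

54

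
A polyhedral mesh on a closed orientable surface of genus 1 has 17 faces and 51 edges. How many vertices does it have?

For a closed orientable surface of genus 1, χ = 2 − 2·1 = 0.
V = 0 + E − F = 0 + 51 − 17 = 34.

34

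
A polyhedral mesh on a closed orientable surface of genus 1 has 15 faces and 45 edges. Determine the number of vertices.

30

For a closed orientable surface of genus 1, χ = 2 − 2·1 = 0.
V = 0 + E − F = 0 + 45 − 15 = 30.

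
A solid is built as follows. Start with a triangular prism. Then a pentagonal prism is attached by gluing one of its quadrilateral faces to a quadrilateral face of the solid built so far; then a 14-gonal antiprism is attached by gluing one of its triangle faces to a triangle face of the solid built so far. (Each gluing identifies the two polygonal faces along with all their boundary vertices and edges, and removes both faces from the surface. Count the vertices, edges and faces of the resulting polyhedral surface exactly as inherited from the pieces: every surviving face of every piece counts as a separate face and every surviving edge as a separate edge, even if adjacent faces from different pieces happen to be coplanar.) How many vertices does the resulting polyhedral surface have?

37

A triangular prism: V=6, E=9, F=5.
Attach a pentagonal prism (V=10, E=15, F=7) along a 4-gon: merge 4 vertices and 4 edges, delete both glued faces → V=12, E=20, F=10.
Attach a 14-gonal antiprism (V=28, E=56, F=30) along a 3-gon: merge 3 vertices and 3 edges, delete both glued faces → V=37, E=73, F=38.
Check: V − E + F = 37 − 73 + 38 = 2.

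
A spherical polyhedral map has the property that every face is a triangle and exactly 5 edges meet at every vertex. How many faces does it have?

20

Each face has 3 edges and each edge borders two faces, so 2E = 3F.
Each vertex has degree 5, so 5V = 2E and hence V = 3F/5.
Euler: V − E + F = 2 ⇒ (3F/5) − (3F/2) + F = 2.
Multiply by 10: (6 − 15 + 10)F = 20, i.e. 1F = 20.
So F = 20, E = 3·20/2 = 30, V = 3·20/5 = 12.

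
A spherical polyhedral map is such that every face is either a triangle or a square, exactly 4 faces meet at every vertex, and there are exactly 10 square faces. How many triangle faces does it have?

Let x be the number of triangles; then F = 10 + x.
Edge–face incidences: 2E = 4·10 + 3·x = 40 + 3x.
Every vertex has degree 4, so 4V = 2E.
Euler: V − E + F = 2 ⇒ (2E)/4 − E + (10 + x) = 2.
Multiply by 8: 2·(2E) − 4·(2E) + 8·(10 + x) = 16, i.e. 80 + 8x − 2·(40 + 3x) = 16.
Collecting terms: 2x = 16, so x = 8.
Then 2E = 40 + 3·8 = 64, so E = 32, V = 2E/4 = 16, F = 10 + 8 = 18.

8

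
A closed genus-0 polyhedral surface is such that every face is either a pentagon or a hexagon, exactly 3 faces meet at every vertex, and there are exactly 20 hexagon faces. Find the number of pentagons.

12

Let x be the number of pentagons; then F = 20 + x.
Edge–face incidences: 2E = 6·20 + 5·x = 120 + 5x.
Every vertex has degree 3, so 3V = 2E.
Euler: V − E + F = 2 ⇒ (2E)/3 − E + (20 + x) = 2.
Multiply by 6: 2·(2E) − 3·(2E) + 6·(20 + x) = 12, i.e. 120 + 6x − (120 + 5x) = 12.
Collecting terms: x = 12.
Then 2E = 120 + 5·12 = 180, so E = 90, V = 2E/3 = 60, F = 20 + 12 = 32.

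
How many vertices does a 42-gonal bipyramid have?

44

A bipyramid over an n-gon has 2n triangular faces and n + 2 vertices: V = 42 + 2 = 44, E = 3·42 = 126, F = 2·42 = 84.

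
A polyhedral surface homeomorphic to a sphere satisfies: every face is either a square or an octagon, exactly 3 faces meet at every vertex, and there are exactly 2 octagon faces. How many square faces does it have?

Let x be the number of squares; then F = 2 + x.
Edge–face incidences: 2E = 8·2 + 4·x = 16 + 4x.
Every vertex has degree 3, so 3V = 2E.
Euler: V − E + F = 2 ⇒ (2E)/3 − E + (2 + x) = 2.
Multiply by 6: 2·(2E) − 3·(2E) + 6·(2 + x) = 12, i.e. 12 + 6x − (16 + 4x) = 12.
Collecting terms: 2x − 4 = 12, so 2x = 16, so x = 8.
Then 2E = 16 + 4·8 = 48, so E = 24, V = 2E/3 = 16, F = 2 + 8 = 10.

8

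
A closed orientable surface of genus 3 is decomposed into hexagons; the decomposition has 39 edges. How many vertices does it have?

22

χ = 2 − 2·3 = -4, and every face is a hexagon so 6F = 2E.
F = 2E/6 = 13. Then V = -4 + E − F = -4 + 39 − 13 = 22.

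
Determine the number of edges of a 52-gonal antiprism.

An antiprism on an n-gon has two n-gon caps and 2n triangles: V = 2·52 = 104, E = 4·52 = 208, F = 2·52 + 2 = 106.

208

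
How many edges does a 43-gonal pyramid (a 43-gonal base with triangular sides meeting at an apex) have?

A pyramid on an n-gon base has one n-gon and n triangles: V = 43 + 1 = 44, E = 2·43 = 86, F = 43 + 1 = 44.
Check: V − E + F = 44 − 86 + 44 = 2.

86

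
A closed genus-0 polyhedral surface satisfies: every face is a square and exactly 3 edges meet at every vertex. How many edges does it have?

12

Each face has 4 edges and each edge borders two faces, so 2E = 4F.
Each vertex has degree 3, so 3V = 2E and hence V = 4F/3.
Euler: V − E + F = 2 ⇒ (4F/3) − (4F/2) + F = 2.
Multiply by 6: (8 − 12 + 6)F = 12, i.e. 2F = 12.
So F = 6, E = 4·6/2 = 12, V = 4·6/3 = 8.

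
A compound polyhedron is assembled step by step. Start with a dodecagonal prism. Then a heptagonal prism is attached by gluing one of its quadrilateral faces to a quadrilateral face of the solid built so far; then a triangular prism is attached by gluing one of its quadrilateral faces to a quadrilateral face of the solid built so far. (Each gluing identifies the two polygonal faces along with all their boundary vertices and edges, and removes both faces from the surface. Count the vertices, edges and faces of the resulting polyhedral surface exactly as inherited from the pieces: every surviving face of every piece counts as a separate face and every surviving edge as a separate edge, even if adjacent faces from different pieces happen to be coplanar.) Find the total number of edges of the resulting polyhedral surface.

A dodecagonal prism: V=24, E=36, F=14.
Attach a heptagonal prism (V=14, E=21, F=9) along a 4-gon: merge 4 vertices and 4 edges, delete both glued faces → V=34, E=53, F=21.
Attach a triangular prism (V=6, E=9, F=5) along a 4-gon: merge 4 vertices and 4 edges, delete both glued faces → V=36, E=58, F=24.
Check: V − E + F = 36 − 58 + 24 = 2.

58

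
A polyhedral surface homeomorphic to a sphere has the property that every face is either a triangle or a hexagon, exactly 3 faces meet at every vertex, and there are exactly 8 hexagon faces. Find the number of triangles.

4

Let x be the number of triangles; then F = 8 + x.
Edge–face incidences: 2E = 6·8 + 3·x = 48 + 3x.
Every vertex has degree 3, so 3V = 2E.
Euler: V − E + F = 2 ⇒ (2E)/3 − E + (8 + x) = 2.
Multiply by 6: 2·(2E) − 3·(2E) + 6·(8 + x) = 12, i.e. 48 + 6x − (48 + 3x) = 12.
Collecting terms: 3x = 12, so x = 4.
Then 2E = 48 + 3·4 = 60, so E = 30, V = 2E/3 = 20, F = 8 + 4 = 12.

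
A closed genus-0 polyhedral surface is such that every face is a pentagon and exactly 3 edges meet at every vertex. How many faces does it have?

Each face has 5 edges and each edge borders two faces, so 2E = 5F.
Each vertex has degree 3, so 3V = 2E and hence V = 5F/3.
Euler: V − E + F = 2 ⇒ (5F/3) − (5F/2) + F = 2.
Multiply by 6: (10 − 15 + 6)F = 12, i.e. 1F = 12.
So F = 12, E = 5·12/2 = 30, V = 5·12/3 = 20.

12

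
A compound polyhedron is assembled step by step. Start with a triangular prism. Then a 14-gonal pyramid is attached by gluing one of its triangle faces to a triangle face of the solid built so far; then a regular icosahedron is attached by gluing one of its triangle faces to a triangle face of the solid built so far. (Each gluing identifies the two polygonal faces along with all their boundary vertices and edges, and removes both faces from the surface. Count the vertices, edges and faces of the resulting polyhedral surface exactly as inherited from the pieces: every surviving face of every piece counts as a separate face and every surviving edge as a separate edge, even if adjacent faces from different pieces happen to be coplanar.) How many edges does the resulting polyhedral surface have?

61

A triangular prism: V=6, E=9, F=5.
Attach a 14-gonal pyramid (V=15, E=28, F=15) along a 3-gon: merge 3 vertices and 3 edges, delete both glued faces → V=18, E=34, F=18.
Attach a regular icosahedron (V=12, E=30, F=20) along a 3-gon: merge 3 vertices and 3 edges, delete both glued faces → V=27, E=61, F=36.
Check: V − E + F = 27 − 61 + 36 = 2.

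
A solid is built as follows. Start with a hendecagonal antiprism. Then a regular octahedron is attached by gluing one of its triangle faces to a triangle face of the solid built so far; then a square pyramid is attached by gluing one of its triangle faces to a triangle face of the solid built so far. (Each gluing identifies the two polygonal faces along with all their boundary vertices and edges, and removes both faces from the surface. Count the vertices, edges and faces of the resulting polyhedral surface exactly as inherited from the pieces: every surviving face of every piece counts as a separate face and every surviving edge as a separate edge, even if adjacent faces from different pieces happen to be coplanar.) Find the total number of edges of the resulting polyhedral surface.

58

A hendecagonal antiprism: V=22, E=44, F=24.
Attach a regular octahedron (V=6, E=12, F=8) along a 3-gon: merge 3 vertices and 3 edges, delete both glued faces → V=25, E=53, F=30.
Attach a square pyramid (V=5, E=8, F=5) along a 3-gon: merge 3 vertices and 3 edges, delete both glued faces → V=27, E=58, F=33.
Check: V − E + F = 27 − 58 + 33 = 2.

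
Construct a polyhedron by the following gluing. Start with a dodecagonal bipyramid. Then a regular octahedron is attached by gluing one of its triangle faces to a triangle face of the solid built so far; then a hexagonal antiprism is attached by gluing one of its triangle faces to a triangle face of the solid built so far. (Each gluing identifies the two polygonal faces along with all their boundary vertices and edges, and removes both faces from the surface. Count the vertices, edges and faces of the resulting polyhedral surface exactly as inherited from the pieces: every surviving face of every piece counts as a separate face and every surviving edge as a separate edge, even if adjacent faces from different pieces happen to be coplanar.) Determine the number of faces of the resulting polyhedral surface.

A dodecagonal bipyramid: V=14, E=36, F=24.
Attach a regular octahedron (V=6, E=12, F=8) along a 3-gon: merge 3 vertices and 3 edges, delete both glued faces → V=17, E=45, F=30.
Attach a hexagonal antiprism (V=12, E=24, F=14) along a 3-gon: merge 3 vertices and 3 edges, delete both glued faces → V=26, E=66, F=42.
Check: V − E + F = 26 − 66 + 42 = 2.

42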